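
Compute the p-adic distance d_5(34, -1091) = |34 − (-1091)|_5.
d_5(34, -1091) = 1/125

Step 1 — x − y = 34 − (-1091) = 1125. Step 2 — v_5(1125) = 3 (factor: 1125 = (5^3 · 9); the sign does not affect v_p). Step 3 — |x − y|_5 = 5^{-3} = 1/125.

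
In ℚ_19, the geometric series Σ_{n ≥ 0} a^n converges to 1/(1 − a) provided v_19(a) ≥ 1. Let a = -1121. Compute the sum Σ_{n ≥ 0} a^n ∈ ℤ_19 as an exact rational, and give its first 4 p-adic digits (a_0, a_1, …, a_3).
Σ a^n = 1/(1 − a) = 1/1122;  first 4 digits = (1, 17, 0, 4)

v_19(a) = 1 ≥ 1, so the series converges in ℤ_19 to 1/(1 − a) = 1/(1 − (-1121)) = 1/1122. Expand this rational in ℤ_19: compute digits iteratively via d_i = x_i mod 19, x_{i+1} = (x_i − d_i)/19. The first 4 digits are (1, 17, 0, 4).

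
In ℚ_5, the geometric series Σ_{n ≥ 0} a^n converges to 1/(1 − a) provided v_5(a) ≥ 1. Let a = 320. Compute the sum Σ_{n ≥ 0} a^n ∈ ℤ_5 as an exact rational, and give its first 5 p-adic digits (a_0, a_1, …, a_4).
Σ a^n = 1/(1 − a) = -1/319;  first 5 digits = (1, 4, 3, 0, 4)

v_5(a) = 1 ≥ 1, so the series converges in ℤ_5 to 1/(1 − a) = 1/(1 − 320) = -1/319. Expand this rational in ℤ_5: compute digits iteratively via d_i = x_i mod 5, x_{i+1} = (x_i − d_i)/5. The first 5 digits are (1, 4, 3, 0, 4).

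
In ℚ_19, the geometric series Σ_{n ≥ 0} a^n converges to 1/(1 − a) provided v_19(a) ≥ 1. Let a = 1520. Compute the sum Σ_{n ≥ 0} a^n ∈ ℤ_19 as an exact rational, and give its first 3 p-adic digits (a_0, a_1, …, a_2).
Σ a^n = 1/(1 − a) = -1/1519;  first 3 digits = (1, 4, 1)

v_19(a) = 1 ≥ 1, so the series converges in ℤ_19 to 1/(1 − a) = 1/(1 − 1520) = -1/1519. Expand this rational in ℤ_19: compute digits iteratively via d_i = x_i mod 19, x_{i+1} = (x_i − d_i)/19. The first 3 digits are (1, 4, 1).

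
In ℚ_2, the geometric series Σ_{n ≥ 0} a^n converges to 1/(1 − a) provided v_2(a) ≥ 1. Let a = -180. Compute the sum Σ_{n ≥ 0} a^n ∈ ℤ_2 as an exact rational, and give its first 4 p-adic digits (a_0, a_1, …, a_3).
Σ a^n = 1/(1 − a) = 1/181;  first 4 digits = (1, 0, 1, 1)

v_2(a) = 2 ≥ 1, so the series converges in ℤ_2 to 1/(1 − a) = 1/(1 − (-180)) = 1/181. Expand this rational in ℤ_2: compute digits iteratively via d_i = x_i mod 2, x_{i+1} = (x_i − d_i)/2. The first 4 digits are (1, 0, 1, 1).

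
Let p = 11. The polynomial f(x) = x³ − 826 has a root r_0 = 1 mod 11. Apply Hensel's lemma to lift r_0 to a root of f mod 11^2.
r_1 = 34 (mod 121)

Hensel: r_{i+1} = r_i − f(r_i)/f′(r_i) mod 11^{i+2}, where f′(x) = 3x². Iterate:
  r_0 = 1 (mod 11)
  r_1 = 34 (mod 121)
Final: r = 34 with f(r) ≡ 0 mod 11^2.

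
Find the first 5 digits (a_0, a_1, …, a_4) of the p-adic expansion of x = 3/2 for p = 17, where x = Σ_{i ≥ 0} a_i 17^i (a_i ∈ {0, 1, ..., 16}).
(a_0, …, a_4) = (10, 8, 8, 8, 8)

v_17(3/2) = 0 (numerator and denominator both coprime to 17), so x ∈ ℤ_17^×. Compute digits iteratively via a_i = x_i mod 17, x_{i+1} = (x_i − a_i)/17, with x_0 = x:
  x_0 = 3/2;  a_0 = 10;  x_1 = (x_0 − 10)/17 = -1/2
  x_1 = -1/2;  a_1 = 8;  x_2 = (x_1 − 8)/17 = -1/2
  x_2 = -1/2;  a_2 = 8;  x_3 = (x_2 − 8)/17 = -1/2
  x_3 = -1/2;  a_3 = 8;  x_4 = (x_3 − 8)/17 = -1/2
  x_4 = -1/2;  a_4 = 8;  x_5 = (x_4 − 8)/17 = -1/2
Digits: (10, 8, 8, 8, 8).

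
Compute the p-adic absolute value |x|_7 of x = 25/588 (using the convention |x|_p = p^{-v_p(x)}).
|25/588|_7 = 49

Step 1 — compute v_7(x) by factoring powers of 7 out of the numerator and denominator: v_7(25/588) = -2. Step 2 — apply |x|_p = p^{-v_p(x)} = 7^{2} = 49.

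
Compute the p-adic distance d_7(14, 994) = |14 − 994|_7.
d_7(14, 994) = 1/49

Step 1 — x − y = 14 − 994 = -980. Step 2 — v_7(-980) = 2 (factor: -980 = −(7^2 · 20); the sign does not affect v_p). Step 3 — |x − y|_7 = 7^{-2} = 1/49.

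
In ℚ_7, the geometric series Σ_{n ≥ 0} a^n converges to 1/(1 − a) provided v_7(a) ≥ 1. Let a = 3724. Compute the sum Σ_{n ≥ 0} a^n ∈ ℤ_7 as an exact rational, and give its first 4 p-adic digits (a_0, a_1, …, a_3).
Σ a^n = 1/(1 − a) = -1/3723;  first 4 digits = (1, 0, 6, 3)

v_7(a) = 2 ≥ 1, so the series converges in ℤ_7 to 1/(1 − a) = 1/(1 − 3724) = -1/3723. Expand this rational in ℤ_7: compute digits iteratively via d_i = x_i mod 7, x_{i+1} = (x_i − d_i)/7. The first 4 digits are (1, 0, 6, 3).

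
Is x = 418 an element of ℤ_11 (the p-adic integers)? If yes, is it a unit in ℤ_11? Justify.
x ∈ ℤ_11 but not a unit; v_11(x) = 1 > 0

ℤ_11 = {x ∈ ℚ_11 : v_11(x) ≥ 0} and ℤ_11^× = {x ∈ ℤ_11 : v_11(x) = 0}. Here v_11(418) = v_11(num) − v_11(den) = 1; compare against these criteria.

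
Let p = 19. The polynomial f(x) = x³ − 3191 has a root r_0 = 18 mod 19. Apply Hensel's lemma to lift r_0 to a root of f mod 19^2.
r_1 = 341 (mod 361)

Hensel: r_{i+1} = r_i − f(r_i)/f′(r_i) mod 19^{i+2}, where f′(x) = 3x². Iterate:
  r_0 = 18 (mod 19)
  r_1 = 341 (mod 361)
Final: r = 341 with f(r) ≡ 0 mod 19^2.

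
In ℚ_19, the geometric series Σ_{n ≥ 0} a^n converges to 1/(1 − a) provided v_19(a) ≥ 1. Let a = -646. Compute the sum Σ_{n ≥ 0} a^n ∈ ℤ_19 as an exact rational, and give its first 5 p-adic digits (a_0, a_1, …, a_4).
Σ a^n = 1/(1 − a) = 1/647;  first 5 digits = (1, 4, 14, 10, 14)

v_19(a) = 1 ≥ 1, so the series converges in ℤ_19 to 1/(1 − a) = 1/(1 − (-646)) = 1/647. Expand this rational in ℤ_19: compute digits iteratively via d_i = x_i mod 19, x_{i+1} = (x_i − d_i)/19. The first 5 digits are (1, 4, 14, 10, 14).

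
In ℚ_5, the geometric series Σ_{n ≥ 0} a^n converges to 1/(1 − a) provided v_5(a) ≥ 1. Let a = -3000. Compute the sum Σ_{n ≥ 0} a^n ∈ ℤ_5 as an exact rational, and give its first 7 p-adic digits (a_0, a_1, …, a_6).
Σ a^n = 1/(1 − a) = 1/3001;  first 7 digits = (1, 0, 0, 1, 0, 4, 0)

v_5(a) = 3 ≥ 1, so the series converges in ℤ_5 to 1/(1 − a) = 1/(1 − (-3000)) = 1/3001. Expand this rational in ℤ_5: compute digits iteratively via d_i = x_i mod 5, x_{i+1} = (x_i − d_i)/5. The first 7 digits are (1, 0, 0, 1, 0, 4, 0).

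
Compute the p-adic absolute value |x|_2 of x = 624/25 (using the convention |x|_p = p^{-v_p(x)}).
|624/25|_2 = 1/16

Step 1 — compute v_2(x) by factoring powers of 2 out of the numerator and denominator: v_2(624/25) = 4. Step 2 — apply |x|_p = p^{-v_p(x)} = 2^{-4} = 1/16.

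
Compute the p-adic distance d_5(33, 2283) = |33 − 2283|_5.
d_5(33, 2283) = 1/125

Step 1 — x − y = 33 − 2283 = -2250. Step 2 — v_5(-2250) = 3 (factor: -2250 = −(5^3 · 18); the sign does not affect v_p). Step 3 — |x − y|_5 = 5^{-3} = 1/125.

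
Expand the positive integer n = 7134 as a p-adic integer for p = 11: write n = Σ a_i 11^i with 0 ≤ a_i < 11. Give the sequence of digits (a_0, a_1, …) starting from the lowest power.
(a_0, a_1, …) = (6, 10, 3, 5)

Repeated division by 11 gives the digits low-to-high: 7134 = 6 + 10·11^1 + 3·11^2 + 5·11^3. Digit sequence: (6, 10, 3, 5).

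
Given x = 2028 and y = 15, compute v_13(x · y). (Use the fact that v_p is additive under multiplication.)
v_13(30420) = 2

v_p(x) = 2 (factor: 2028 = 13^2 · 12); v_p(y) = 0 (factor: 15 = 13^0 · 15). Additivity: v_p(xy) = v_p(x) + v_p(y) = 2 + 0 = 2. (Direct check: xy = 30420 = 13^2 · (180).)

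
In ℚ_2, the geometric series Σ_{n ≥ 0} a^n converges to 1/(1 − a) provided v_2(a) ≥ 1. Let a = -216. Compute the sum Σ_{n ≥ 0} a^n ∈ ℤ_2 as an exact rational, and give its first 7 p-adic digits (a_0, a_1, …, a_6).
Σ a^n = 1/(1 − a) = 1/217;  first 7 digits = (1, 0, 0, 1, 0, 1, 1)

v_2(a) = 3 ≥ 1, so the series converges in ℤ_2 to 1/(1 − a) = 1/(1 − (-216)) = 1/217. Expand this rational in ℤ_2: compute digits iteratively via d_i = x_i mod 2, x_{i+1} = (x_i − d_i)/2. The first 7 digits are (1, 0, 0, 1, 0, 1, 1).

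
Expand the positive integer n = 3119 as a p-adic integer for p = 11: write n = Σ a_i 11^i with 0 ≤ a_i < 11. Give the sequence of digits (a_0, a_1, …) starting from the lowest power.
(a_0, a_1, …) = (6, 8, 3, 2)

Repeated division by 11 gives the digits low-to-high: 3119 = 6 + 8·11^1 + 3·11^2 + 2·11^3. Digit sequence: (6, 8, 3, 2).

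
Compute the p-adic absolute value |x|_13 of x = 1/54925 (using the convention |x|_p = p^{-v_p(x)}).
|1/54925|_13 = 2197

Step 1 — compute v_13(x) by factoring powers of 13 out of the numerator and denominator: v_13(1/54925) = -3. Step 2 — apply |x|_p = p^{-v_p(x)} = 13^{3} = 2197.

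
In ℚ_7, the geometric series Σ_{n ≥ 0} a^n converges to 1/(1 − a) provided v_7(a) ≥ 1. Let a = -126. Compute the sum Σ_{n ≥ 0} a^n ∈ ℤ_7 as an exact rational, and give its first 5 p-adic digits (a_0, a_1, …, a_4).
Σ a^n = 1/(1 − a) = 1/127;  first 5 digits = (1, 3, 6, 2, 3)

v_7(a) = 1 ≥ 1, so the series converges in ℤ_7 to 1/(1 − a) = 1/(1 − (-126)) = 1/127. Expand this rational in ℤ_7: compute digits iteratively via d_i = x_i mod 7, x_{i+1} = (x_i − d_i)/7. The first 5 digits are (1, 3, 6, 2, 3).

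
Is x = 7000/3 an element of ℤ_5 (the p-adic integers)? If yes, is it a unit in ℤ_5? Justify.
x ∈ ℤ_5 but not a unit; v_5(x) = 3 > 0

ℤ_5 = {x ∈ ℚ_5 : v_5(x) ≥ 0} and ℤ_5^× = {x ∈ ℤ_5 : v_5(x) = 0}. Here v_5(7000/3) = v_5(num) − v_5(den) = 3; compare against these criteria.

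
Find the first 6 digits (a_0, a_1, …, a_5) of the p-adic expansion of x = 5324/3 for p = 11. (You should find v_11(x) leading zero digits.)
(a_0, …, a_5) = (0, 0, 0, 5, 7, 3)

v_11(5324/3) = 3, so a_0 = ... = a_2 = 0. Factor out: x = 11^3 · u with u = 4/3 a unit in ℤ_11. Expand u iteratively via a_{v+i} = u_i mod 11, u_{i+1} = (u_i − a_{v+i})/11:
  u_0 = 4/3;  a_3 = 5;  u_1 = (u_0 − 5)/11 = -1/3
  u_1 = -1/3;  a_4 = 7;  u_2 = (u_1 − 7)/11 = -2/3
  u_2 = -2/3;  a_5 = 3;  u_3 = (u_2 − 3)/11 = -1/3
Digits: (0, 0, 0, 5, 7, 3).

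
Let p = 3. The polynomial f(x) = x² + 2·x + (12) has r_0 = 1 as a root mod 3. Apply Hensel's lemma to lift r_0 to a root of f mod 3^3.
r_2 = 22 (mod 27)

Hensel: r_{i+1} = r_i − f(r_i)·(f′(r_i))^{-1} mod 3^{i+2}, f′(x) = 2x + 2. Iterate:
  r_0 = 1 (mod 3)
  r_1 = 4 (mod 9)
  r_2 = 22 (mod 27)
Final: r = 22 satisfies f(r) ≡ 0 mod 3^3.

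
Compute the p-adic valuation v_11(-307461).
v_11(-307461) = 4

v_11(n) is the largest exponent k such that 11^k divides n. Factor out: -307461 = -11^4 · 21. (Sign doesn't affect v_p.) So v_11(-307461) = 4.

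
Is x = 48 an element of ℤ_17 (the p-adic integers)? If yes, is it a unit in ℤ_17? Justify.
x ∈ ℤ_17^× (unit); v_17(x) = 0

ℤ_17 = {x ∈ ℚ_17 : v_17(x) ≥ 0} and ℤ_17^× = {x ∈ ℤ_17 : v_17(x) = 0}. Here v_17(48) = v_17(num) − v_17(den) = 0; compare against these criteria.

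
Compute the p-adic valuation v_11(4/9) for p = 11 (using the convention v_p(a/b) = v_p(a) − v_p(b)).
v_11(4/9) = 0

Factor powers of 11 from the numerator and denominator of the reduced fraction: 4 = 11^0 · 4 and 9 = 11^0 · 9. Apply v_p(a/b) = v_p(a) − v_p(b): v_11(4/9) = 0 − 0 = 0.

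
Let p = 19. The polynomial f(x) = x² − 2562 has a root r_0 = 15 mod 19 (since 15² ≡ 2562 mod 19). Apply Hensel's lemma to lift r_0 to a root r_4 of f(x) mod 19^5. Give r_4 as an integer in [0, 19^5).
r_4 = 1856391 (mod 2476099)

Hensel's recurrence: r_{i+1} = r_i − f(r_i)·(f′(r_i))^{-1} mod 19^{i+2}, with f′(x) = 2x. Iterate:
  r_0 = 15 (mod 19)
  r_1 = 129 (mod 361)
  r_2 = 4461 (mod 6859)
  r_3 = 31897 (mod 130321)
  r_4 = 1856391 (mod 2476099)
Final: r_4 = 1856391, and one checks f(r_4) ≡ 0 mod 19^5.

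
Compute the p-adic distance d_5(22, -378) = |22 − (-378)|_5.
d_5(22, -378) = 1/25

Step 1 — x − y = 22 − (-378) = 400. Step 2 — v_5(400) = 2 (factor: 400 = (5^2 · 16); the sign does not affect v_p). Step 3 — |x − y|_5 = 5^{-2} = 1/25.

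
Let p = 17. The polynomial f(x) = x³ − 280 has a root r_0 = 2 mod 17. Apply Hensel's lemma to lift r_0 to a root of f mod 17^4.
r_3 = 3589 (mod 83521)

Hensel: r_{i+1} = r_i − f(r_i)/f′(r_i) mod 17^{i+2}, where f′(x) = 3x². Iterate:
  r_0 = 2 (mod 17)
  r_1 = 121 (mod 289)
  r_2 = 3589 (mod 4913)
  r_3 = 3589 (mod 83521)
Final: r = 3589 with f(r) ≡ 0 mod 17^4.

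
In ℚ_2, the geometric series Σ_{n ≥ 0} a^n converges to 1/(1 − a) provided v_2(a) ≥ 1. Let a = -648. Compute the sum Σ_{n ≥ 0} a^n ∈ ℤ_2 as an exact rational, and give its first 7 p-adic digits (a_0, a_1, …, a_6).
Σ a^n = 1/(1 − a) = 1/649;  first 7 digits = (1, 0, 0, 1, 1, 1, 0)

v_2(a) = 3 ≥ 1, so the series converges in ℤ_2 to 1/(1 − a) = 1/(1 − (-648)) = 1/649. Expand this rational in ℤ_2: compute digits iteratively via d_i = x_i mod 2, x_{i+1} = (x_i − d_i)/2. The first 7 digits are (1, 0, 0, 1, 1, 1, 0).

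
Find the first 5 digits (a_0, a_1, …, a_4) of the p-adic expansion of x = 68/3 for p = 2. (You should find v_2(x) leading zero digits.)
(a_0, …, a_4) = (0, 0, 1, 1, 0)

v_2(68/3) = 2, so a_0 = ... = a_1 = 0. Factor out: x = 2^2 · u with u = 17/3 a unit in ℤ_2. Expand u iteratively via a_{v+i} = u_i mod 2, u_{i+1} = (u_i − a_{v+i})/2:
  u_0 = 17/3;  a_2 = 1;  u_1 = (u_0 − 1)/2 = 7/3
  u_1 = 7/3;  a_3 = 1;  u_2 = (u_1 − 1)/2 = 2/3
  u_2 = 2/3;  a_4 = 0;  u_3 = (u_2 − 0)/2 = 1/3
Digits: (0, 0, 1, 1, 0).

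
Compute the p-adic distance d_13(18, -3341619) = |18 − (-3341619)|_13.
d_13(18, -3341619) = 1/371293

Step 1 — x − y = 18 − (-3341619) = 3341637. Step 2 — v_13(3341637) = 5 (factor: 3341637 = (13^5 · 9); the sign does not affect v_p). Step 3 — |x − y|_13 = 13^{-5} = 1/371293.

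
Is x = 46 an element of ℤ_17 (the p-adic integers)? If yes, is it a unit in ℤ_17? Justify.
x ∈ ℤ_17^× (unit); v_17(x) = 0

ℤ_17 = {x ∈ ℚ_17 : v_17(x) ≥ 0} and ℤ_17^× = {x ∈ ℤ_17 : v_17(x) = 0}. Here v_17(46) = v_17(num) − v_17(den) = 0; compare against these criteria.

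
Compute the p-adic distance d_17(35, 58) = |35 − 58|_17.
d_17(35, 58) = 1

Step 1 — x − y = 35 − 58 = -23. Step 2 — v_17(-23) = 0 (factor: -23 = −(17^0 · 23); the sign does not affect v_p). Step 3 — |x − y|_17 = 17^{0} = 1.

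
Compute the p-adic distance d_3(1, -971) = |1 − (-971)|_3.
d_3(1, -971) = 1/243

Step 1 — x − y = 1 − (-971) = 972. Step 2 — v_3(972) = 5 (factor: 972 = (3^5 · 4); the sign does not affect v_p). Step 3 — |x − y|_3 = 3^{-5} = 1/243.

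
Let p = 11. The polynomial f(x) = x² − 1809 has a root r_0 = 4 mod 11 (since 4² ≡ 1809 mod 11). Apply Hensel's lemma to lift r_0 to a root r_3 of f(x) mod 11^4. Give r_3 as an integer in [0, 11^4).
r_3 = 12071 (mod 14641)

Hensel's recurrence: r_{i+1} = r_i − f(r_i)·(f′(r_i))^{-1} mod 11^{i+2}, with f′(x) = 2x. Iterate:
  r_0 = 4 (mod 11)
  r_1 = 92 (mod 121)
  r_2 = 92 (mod 1331)
  r_3 = 12071 (mod 14641)
Final: r_3 = 12071, and one checks f(r_3) ≡ 0 mod 11^4.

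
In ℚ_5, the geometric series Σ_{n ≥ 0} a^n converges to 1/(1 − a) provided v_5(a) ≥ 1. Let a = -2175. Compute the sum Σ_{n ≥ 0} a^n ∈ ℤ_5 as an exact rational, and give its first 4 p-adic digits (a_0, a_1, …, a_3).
Σ a^n = 1/(1 − a) = 1/2176;  first 4 digits = (1, 0, 3, 2)

v_5(a) = 2 ≥ 1, so the series converges in ℤ_5 to 1/(1 − a) = 1/(1 − (-2175)) = 1/2176. Expand this rational in ℤ_5: compute digits iteratively via d_i = x_i mod 5, x_{i+1} = (x_i − d_i)/5. The first 4 digits are (1, 0, 3, 2).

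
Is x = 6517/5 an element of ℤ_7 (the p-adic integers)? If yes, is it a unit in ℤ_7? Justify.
x ∈ ℤ_7 but not a unit; v_7(x) = 3 > 0

ℤ_7 = {x ∈ ℚ_7 : v_7(x) ≥ 0} and ℤ_7^× = {x ∈ ℤ_7 : v_7(x) = 0}. Here v_7(6517/5) = v_7(num) − v_7(den) = 3; compare against these criteria.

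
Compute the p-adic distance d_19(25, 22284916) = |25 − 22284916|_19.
d_19(25, 22284916) = 1/2476099

Step 1 — x − y = 25 − 22284916 = -22284891. Step 2 — v_19(-22284891) = 5 (factor: -22284891 = −(19^5 · 9); the sign does not affect v_p). Step 3 — |x − y|_19 = 19^{-5} = 1/2476099.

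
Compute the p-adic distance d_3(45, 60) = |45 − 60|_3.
d_3(45, 60) = 1/3

Step 1 — x − y = 45 − 60 = -15. Step 2 — v_3(-15) = 1 (factor: -15 = −(3^1 · 5); the sign does not affect v_p). Step 3 — |x − y|_3 = 3^{-1} = 1/3.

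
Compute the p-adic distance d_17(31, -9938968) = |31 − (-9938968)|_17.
d_17(31, -9938968) = 1/1419857

Step 1 — x − y = 31 − (-9938968) = 9938999. Step 2 — v_17(9938999) = 5 (factor: 9938999 = (17^5 · 7); the sign does not affect v_p). Step 3 — |x − y|_17 = 17^{-5} = 1/1419857.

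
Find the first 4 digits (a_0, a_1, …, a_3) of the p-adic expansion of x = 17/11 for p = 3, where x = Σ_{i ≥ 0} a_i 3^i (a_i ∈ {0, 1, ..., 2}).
(a_0, …, a_3) = (1, 1, 0, 1)

v_3(17/11) = 0 (numerator and denominator both coprime to 3), so x ∈ ℤ_3^×. Compute digits iteratively via a_i = x_i mod 3, x_{i+1} = (x_i − a_i)/3, with x_0 = x:
  x_0 = 17/11;  a_0 = 1;  x_1 = (x_0 − 1)/3 = 2/11
  x_1 = 2/11;  a_1 = 1;  x_2 = (x_1 − 1)/3 = -3/11
  x_2 = -3/11;  a_2 = 0;  x_3 = (x_2 − 0)/3 = -1/11
  x_3 = -1/11;  a_3 = 1;  x_4 = (x_3 − 1)/3 = -4/11
Digits: (1, 1, 0, 1).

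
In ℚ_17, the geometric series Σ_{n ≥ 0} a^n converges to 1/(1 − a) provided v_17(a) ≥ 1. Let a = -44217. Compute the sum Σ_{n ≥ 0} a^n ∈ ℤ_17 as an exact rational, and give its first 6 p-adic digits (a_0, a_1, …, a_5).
Σ a^n = 1/(1 − a) = 1/44218;  first 6 digits = (1, 0, 0, 8, 16, 16)

v_17(a) = 3 ≥ 1, so the series converges in ℤ_17 to 1/(1 − a) = 1/(1 − (-44217)) = 1/44218. Expand this rational in ℤ_17: compute digits iteratively via d_i = x_i mod 17, x_{i+1} = (x_i − d_i)/17. The first 6 digits are (1, 0, 0, 8, 16, 16).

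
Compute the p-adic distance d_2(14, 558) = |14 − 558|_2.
d_2(14, 558) = 1/32

Step 1 — x − y = 14 − 558 = -544. Step 2 — v_2(-544) = 5 (factor: -544 = −(2^5 · 17); the sign does not affect v_p). Step 3 — |x − y|_2 = 2^{-5} = 1/32.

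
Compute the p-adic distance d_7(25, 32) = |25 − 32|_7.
d_7(25, 32) = 1/7

Step 1 — x − y = 25 − 32 = -7. Step 2 — v_7(-7) = 1 (factor: -7 = −(7^1 · 1); the sign does not affect v_p). Step 3 — |x − y|_7 = 7^{-1} = 1/7.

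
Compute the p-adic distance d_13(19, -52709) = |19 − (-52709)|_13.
d_13(19, -52709) = 1/2197

Step 1 — x − y = 19 − (-52709) = 52728. Step 2 — v_13(52728) = 3 (factor: 52728 = (13^3 · 24); the sign does not affect v_p). Step 3 — |x − y|_13 = 13^{-3} = 1/2197.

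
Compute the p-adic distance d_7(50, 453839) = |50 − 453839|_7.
d_7(50, 453839) = 1/16807

Step 1 — x − y = 50 − 453839 = -453789. Step 2 — v_7(-453789) = 5 (factor: -453789 = −(7^5 · 27); the sign does not affect v_p). Step 3 — |x − y|_7 = 7^{-5} = 1/16807.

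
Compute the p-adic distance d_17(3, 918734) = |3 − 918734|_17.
d_17(3, 918734) = 1/83521

Step 1 — x − y = 3 − 918734 = -918731. Step 2 — v_17(-918731) = 4 (factor: -918731 = −(17^4 · 11); the sign does not affect v_p). Step 3 — |x − y|_17 = 17^{-4} = 1/83521.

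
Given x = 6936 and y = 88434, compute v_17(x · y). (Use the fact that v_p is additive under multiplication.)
v_17(613378224) = 5

v_p(x) = 2 (factor: 6936 = 17^2 · 24); v_p(y) = 3 (factor: 88434 = 17^3 · 18). Additivity: v_p(xy) = v_p(x) + v_p(y) = 2 + 3 = 5. (Direct check: xy = 613378224 = 17^5 · (432).)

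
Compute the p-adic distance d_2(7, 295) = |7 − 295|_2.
d_2(7, 295) = 1/32

Step 1 — x − y = 7 − 295 = -288. Step 2 — v_2(-288) = 5 (factor: -288 = −(2^5 · 9); the sign does not affect v_p). Step 3 — |x − y|_2 = 2^{-5} = 1/32.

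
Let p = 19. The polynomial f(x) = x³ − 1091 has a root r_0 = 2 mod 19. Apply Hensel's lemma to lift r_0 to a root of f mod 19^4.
r_3 = 97833 (mod 130321)

Hensel: r_{i+1} = r_i − f(r_i)/f′(r_i) mod 19^{i+2}, where f′(x) = 3x². Iterate:
  r_0 = 2 (mod 19)
  r_1 = 2 (mod 361)
  r_2 = 1807 (mod 6859)
  r_3 = 97833 (mod 130321)
Final: r = 97833 with f(r) ≡ 0 mod 19^4.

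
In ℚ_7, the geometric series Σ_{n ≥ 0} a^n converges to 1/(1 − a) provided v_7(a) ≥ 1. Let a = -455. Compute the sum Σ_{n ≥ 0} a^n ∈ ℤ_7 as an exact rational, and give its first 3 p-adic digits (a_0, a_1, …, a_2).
Σ a^n = 1/(1 − a) = 1/456;  first 3 digits = (1, 5, 1)

v_7(a) = 1 ≥ 1, so the series converges in ℤ_7 to 1/(1 − a) = 1/(1 − (-455)) = 1/456. Expand this rational in ℤ_7: compute digits iteratively via d_i = x_i mod 7, x_{i+1} = (x_i − d_i)/7. The first 3 digits are (1, 5, 1).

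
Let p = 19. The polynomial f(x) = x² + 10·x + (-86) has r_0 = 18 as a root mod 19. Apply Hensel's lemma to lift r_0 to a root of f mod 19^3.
r_2 = 4749 (mod 6859)

Hensel: r_{i+1} = r_i − f(r_i)·(f′(r_i))^{-1} mod 19^{i+2}, f′(x) = 2x + 10. Iterate:
  r_0 = 18 (mod 19)
  r_1 = 56 (mod 361)
  r_2 = 4749 (mod 6859)
Final: r = 4749 satisfies f(r) ≡ 0 mod 19^3.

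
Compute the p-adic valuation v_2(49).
v_2(49) = 0

v_2(n) is the largest exponent k such that 2^k divides n. Factor out: 49 = 2^0 · 49. (Sign doesn't affect v_p.) So v_2(49) = 0.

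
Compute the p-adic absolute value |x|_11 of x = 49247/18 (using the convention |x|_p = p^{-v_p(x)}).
|49247/18|_11 = 1/1331

Step 1 — compute v_11(x) by factoring powers of 11 out of the numerator and denominator: v_11(49247/18) = 3. Step 2 — apply |x|_p = p^{-v_p(x)} = 11^{-3} = 1/1331.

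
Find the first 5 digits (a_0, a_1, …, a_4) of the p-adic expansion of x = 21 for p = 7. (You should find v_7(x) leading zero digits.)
(a_0, …, a_4) = (0, 3, 0, 0, 0)

v_7(21) = 1, so a_0 = ... = a_0 = 0. Factor out: x = 7^1 · u with u = 3 a unit in ℤ_7. Expand u iteratively via a_{v+i} = u_i mod 7, u_{i+1} = (u_i − a_{v+i})/7:
  u_0 = 3;  a_1 = 3;  u_1 = (u_0 − 3)/7 = 0
  u_1 = 0;  a_2 = 0;  u_2 = (u_1 − 0)/7 = 0
  u_2 = 0;  a_3 = 0;  u_3 = (u_2 − 0)/7 = 0
  u_3 = 0;  a_4 = 0;  u_4 = (u_3 − 0)/7 = 0
Digits: (0, 3, 0, 0, 0).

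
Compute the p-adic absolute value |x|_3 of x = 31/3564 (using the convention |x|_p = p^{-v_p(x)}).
|31/3564|_3 = 81

Step 1 — compute v_3(x) by factoring powers of 3 out of the numerator and denominator: v_3(31/3564) = -4. Step 2 — apply |x|_p = p^{-v_p(x)} = 3^{4} = 81.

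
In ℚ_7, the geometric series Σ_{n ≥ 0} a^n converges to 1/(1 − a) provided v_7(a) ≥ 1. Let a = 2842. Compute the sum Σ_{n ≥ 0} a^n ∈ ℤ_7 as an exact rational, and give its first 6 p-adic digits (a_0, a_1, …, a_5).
Σ a^n = 1/(1 − a) = -1/2841;  first 6 digits = (1, 0, 2, 1, 5, 4)

v_7(a) = 2 ≥ 1, so the series converges in ℤ_7 to 1/(1 − a) = 1/(1 − 2842) = -1/2841. Expand this rational in ℤ_7: compute digits iteratively via d_i = x_i mod 7, x_{i+1} = (x_i − d_i)/7. The first 6 digits are (1, 0, 2, 1, 5, 4).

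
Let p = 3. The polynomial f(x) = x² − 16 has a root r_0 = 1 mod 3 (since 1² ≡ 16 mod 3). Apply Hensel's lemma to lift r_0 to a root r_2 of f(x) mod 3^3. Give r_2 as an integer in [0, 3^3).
r_2 = 4 (mod 27)

Hensel's recurrence: r_{i+1} = r_i − f(r_i)·(f′(r_i))^{-1} mod 3^{i+2}, with f′(x) = 2x. Iterate:
  r_0 = 1 (mod 3)
  r_1 = 4 (mod 9)
  r_2 = 4 (mod 27)
Final: r_2 = 4, and one checks f(r_2) ≡ 0 mod 3^3.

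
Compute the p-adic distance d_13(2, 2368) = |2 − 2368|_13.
d_13(2, 2368) = 1/169

Step 1 — x − y = 2 − 2368 = -2366. Step 2 — v_13(-2366) = 2 (factor: -2366 = −(13^2 · 14); the sign does not affect v_p). Step 3 — |x − y|_13 = 13^{-2} = 1/169.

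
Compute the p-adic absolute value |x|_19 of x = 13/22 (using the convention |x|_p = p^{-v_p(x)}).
|13/22|_19 = 1

Step 1 — compute v_19(x) by factoring powers of 19 out of the numerator and denominator: v_19(13/22) = 0. Step 2 — apply |x|_p = p^{-v_p(x)} = 19^{0} = 1.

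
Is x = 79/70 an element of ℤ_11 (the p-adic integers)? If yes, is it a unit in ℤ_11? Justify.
x ∈ ℤ_11^× (unit); v_11(x) = 0

ℤ_11 = {x ∈ ℚ_11 : v_11(x) ≥ 0} and ℤ_11^× = {x ∈ ℤ_11 : v_11(x) = 0}. Here v_11(79/70) = v_11(num) − v_11(den) = 0; compare against these criteria.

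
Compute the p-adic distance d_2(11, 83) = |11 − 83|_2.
d_2(11, 83) = 1/8

Step 1 — x − y = 11 − 83 = -72. Step 2 — v_2(-72) = 3 (factor: -72 = −(2^3 · 9); the sign does not affect v_p). Step 3 — |x − y|_2 = 2^{-3} = 1/8.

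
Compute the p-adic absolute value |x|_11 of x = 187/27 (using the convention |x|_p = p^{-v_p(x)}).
|187/27|_11 = 1/11

Step 1 — compute v_11(x) by factoring powers of 11 out of the numerator and denominator: v_11(187/27) = 1. Step 2 — apply |x|_p = p^{-v_p(x)} = 11^{-1} = 1/11.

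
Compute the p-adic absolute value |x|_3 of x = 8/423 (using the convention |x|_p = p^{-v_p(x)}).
|8/423|_3 = 9

Step 1 — compute v_3(x) by factoring powers of 3 out of the numerator and denominator: v_3(8/423) = -2. Step 2 — apply |x|_p = p^{-v_p(x)} = 3^{2} = 9.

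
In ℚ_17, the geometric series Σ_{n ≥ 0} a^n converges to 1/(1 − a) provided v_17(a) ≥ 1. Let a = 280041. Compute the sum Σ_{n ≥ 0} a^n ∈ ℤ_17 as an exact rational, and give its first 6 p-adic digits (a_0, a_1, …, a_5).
Σ a^n = 1/(1 − a) = -1/280040;  first 6 digits = (1, 0, 0, 6, 3, 0)

v_17(a) = 3 ≥ 1, so the series converges in ℤ_17 to 1/(1 − a) = 1/(1 − 280041) = -1/280040. Expand this rational in ℤ_17: compute digits iteratively via d_i = x_i mod 17, x_{i+1} = (x_i − d_i)/17. The first 6 digits are (1, 0, 0, 6, 3, 0).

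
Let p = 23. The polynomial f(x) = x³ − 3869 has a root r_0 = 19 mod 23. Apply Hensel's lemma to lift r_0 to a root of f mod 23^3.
r_2 = 11749 (mod 12167)

Hensel: r_{i+1} = r_i − f(r_i)/f′(r_i) mod 23^{i+2}, where f′(x) = 3x². Iterate:
  r_0 = 19 (mod 23)
  r_1 = 111 (mod 529)
  r_2 = 11749 (mod 12167)
Final: r = 11749 with f(r) ≡ 0 mod 23^3.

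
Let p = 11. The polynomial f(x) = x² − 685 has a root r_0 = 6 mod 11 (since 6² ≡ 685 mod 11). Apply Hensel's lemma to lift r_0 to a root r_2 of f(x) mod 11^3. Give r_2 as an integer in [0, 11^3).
r_2 = 897 (mod 1331)

Hensel's recurrence: r_{i+1} = r_i − f(r_i)·(f′(r_i))^{-1} mod 11^{i+2}, with f′(x) = 2x. Iterate:
  r_0 = 6 (mod 11)
  r_1 = 50 (mod 121)
  r_2 = 897 (mod 1331)
Final: r_2 = 897, and one checks f(r_2) ≡ 0 mod 11^3.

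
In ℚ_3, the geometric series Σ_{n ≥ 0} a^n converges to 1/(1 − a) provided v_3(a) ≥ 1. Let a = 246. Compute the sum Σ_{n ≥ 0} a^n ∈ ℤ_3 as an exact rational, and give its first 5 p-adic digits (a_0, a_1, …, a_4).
Σ a^n = 1/(1 − a) = -1/245;  first 5 digits = (1, 1, 1, 1, 1)

v_3(a) = 1 ≥ 1, so the series converges in ℤ_3 to 1/(1 − a) = 1/(1 − 246) = -1/245. Expand this rational in ℤ_3: compute digits iteratively via d_i = x_i mod 3, x_{i+1} = (x_i − d_i)/3. The first 5 digits are (1, 1, 1, 1, 1).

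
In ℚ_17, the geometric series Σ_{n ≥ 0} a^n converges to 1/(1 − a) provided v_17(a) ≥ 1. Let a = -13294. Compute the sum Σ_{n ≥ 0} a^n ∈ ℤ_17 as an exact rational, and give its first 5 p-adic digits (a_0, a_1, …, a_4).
Σ a^n = 1/(1 − a) = 1/13295;  first 5 digits = (1, 0, 5, 14, 7)

v_17(a) = 2 ≥ 1, so the series converges in ℤ_17 to 1/(1 − a) = 1/(1 − (-13294)) = 1/13295. Expand this rational in ℤ_17: compute digits iteratively via d_i = x_i mod 17, x_{i+1} = (x_i − d_i)/17. The first 5 digits are (1, 0, 5, 14, 7).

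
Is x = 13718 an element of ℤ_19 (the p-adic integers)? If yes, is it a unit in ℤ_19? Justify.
x ∈ ℤ_19 but not a unit; v_19(x) = 3 > 0

ℤ_19 = {x ∈ ℚ_19 : v_19(x) ≥ 0} and ℤ_19^× = {x ∈ ℤ_19 : v_19(x) = 0}. Here v_19(13718) = v_19(num) − v_19(den) = 3; compare against these criteria.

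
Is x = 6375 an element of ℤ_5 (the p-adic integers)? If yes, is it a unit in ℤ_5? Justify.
x ∈ ℤ_5 but not a unit; v_5(x) = 3 > 0

ℤ_5 = {x ∈ ℚ_5 : v_5(x) ≥ 0} and ℤ_5^× = {x ∈ ℤ_5 : v_5(x) = 0}. Here v_5(6375) = v_5(num) − v_5(den) = 3; compare against these criteria.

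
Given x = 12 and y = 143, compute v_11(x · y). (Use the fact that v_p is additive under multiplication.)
v_11(1716) = 1

v_p(x) = 0 (factor: 12 = 11^0 · 12); v_p(y) = 1 (factor: 143 = 11^1 · 13). Additivity: v_p(xy) = v_p(x) + v_p(y) = 0 + 1 = 1. (Direct check: xy = 1716 = 11^1 · (156).)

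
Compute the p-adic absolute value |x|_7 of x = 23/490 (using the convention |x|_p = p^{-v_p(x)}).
|23/490|_7 = 49

Step 1 — compute v_7(x) by factoring powers of 7 out of the numerator and denominator: v_7(23/490) = -2. Step 2 — apply |x|_p = p^{-v_p(x)} = 7^{2} = 49.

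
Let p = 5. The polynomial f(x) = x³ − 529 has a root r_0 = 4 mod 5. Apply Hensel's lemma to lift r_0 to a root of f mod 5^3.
r_2 = 109 (mod 125)

Hensel: r_{i+1} = r_i − f(r_i)/f′(r_i) mod 5^{i+2}, where f′(x) = 3x². Iterate:
  r_0 = 4 (mod 5)
  r_1 = 9 (mod 25)
  r_2 = 109 (mod 125)
Final: r = 109 with f(r) ≡ 0 mod 5^3.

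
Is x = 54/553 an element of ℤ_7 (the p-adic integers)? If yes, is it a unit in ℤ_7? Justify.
x ∉ ℤ_7 (v_7(x) = -1 < 0)

ℤ_7 = {x ∈ ℚ_7 : v_7(x) ≥ 0} and ℤ_7^× = {x ∈ ℤ_7 : v_7(x) = 0}. Here v_7(54/553) = v_7(num) − v_7(den) = -1; compare against these criteria.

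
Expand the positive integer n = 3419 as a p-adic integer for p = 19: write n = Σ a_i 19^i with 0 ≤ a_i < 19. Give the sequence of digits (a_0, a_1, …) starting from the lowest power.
(a_0, a_1, …) = (18, 8, 9)

Repeated division by 19 gives the digits low-to-high: 3419 = 18 + 8·19^1 + 9·19^2. Digit sequence: (18, 8, 9).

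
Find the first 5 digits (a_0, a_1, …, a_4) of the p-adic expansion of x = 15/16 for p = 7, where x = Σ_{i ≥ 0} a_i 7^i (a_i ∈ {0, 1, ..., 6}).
(a_0, …, a_4) = (4, 0, 3, 0, 3)

v_7(15/16) = 0 (numerator and denominator both coprime to 7), so x ∈ ℤ_7^×. Compute digits iteratively via a_i = x_i mod 7, x_{i+1} = (x_i − a_i)/7, with x_0 = x:
  x_0 = 15/16;  a_0 = 4;  x_1 = (x_0 − 4)/7 = -7/16
  x_1 = -7/16;  a_1 = 0;  x_2 = (x_1 − 0)/7 = -1/16
  x_2 = -1/16;  a_2 = 3;  x_3 = (x_2 − 3)/7 = -7/16
  x_3 = -7/16;  a_3 = 0;  x_4 = (x_3 − 0)/7 = -1/16
  x_4 = -1/16;  a_4 = 3;  x_5 = (x_4 − 3)/7 = -7/16
Digits: (4, 0, 3, 0, 3).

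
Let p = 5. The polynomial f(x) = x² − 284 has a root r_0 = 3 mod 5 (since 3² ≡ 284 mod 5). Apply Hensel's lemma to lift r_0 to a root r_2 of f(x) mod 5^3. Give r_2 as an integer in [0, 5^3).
r_2 = 28 (mod 125)

Hensel's recurrence: r_{i+1} = r_i − f(r_i)·(f′(r_i))^{-1} mod 5^{i+2}, with f′(x) = 2x. Iterate:
  r_0 = 3 (mod 5)
  r_1 = 3 (mod 25)
  r_2 = 28 (mod 125)
Final: r_2 = 28, and one checks f(r_2) ≡ 0 mod 5^3.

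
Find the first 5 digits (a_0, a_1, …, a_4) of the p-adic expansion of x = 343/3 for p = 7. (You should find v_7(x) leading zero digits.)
(a_0, …, a_4) = (0, 0, 0, 5, 4)

v_7(343/3) = 3, so a_0 = ... = a_2 = 0. Factor out: x = 7^3 · u with u = 1/3 a unit in ℤ_7. Expand u iteratively via a_{v+i} = u_i mod 7, u_{i+1} = (u_i − a_{v+i})/7:
  u_0 = 1/3;  a_3 = 5;  u_1 = (u_0 − 5)/7 = -2/3
  u_1 = -2/3;  a_4 = 4;  u_2 = (u_1 − 4)/7 = -2/3
Digits: (0, 0, 0, 5, 4).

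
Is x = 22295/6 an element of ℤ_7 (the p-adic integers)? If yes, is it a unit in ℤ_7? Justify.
x ∈ ℤ_7 but not a unit; v_7(x) = 3 > 0

ℤ_7 = {x ∈ ℚ_7 : v_7(x) ≥ 0} and ℤ_7^× = {x ∈ ℤ_7 : v_7(x) = 0}. Here v_7(22295/6) = v_7(num) − v_7(den) = 3; compare against these criteria.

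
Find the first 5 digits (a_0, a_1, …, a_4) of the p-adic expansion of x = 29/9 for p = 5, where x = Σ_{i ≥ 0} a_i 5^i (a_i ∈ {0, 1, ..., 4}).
(a_0, …, a_4) = (1, 1, 1, 2, 4)

v_5(29/9) = 0 (numerator and denominator both coprime to 5), so x ∈ ℤ_5^×. Compute digits iteratively via a_i = x_i mod 5, x_{i+1} = (x_i − a_i)/5, with x_0 = x:
  x_0 = 29/9;  a_0 = 1;  x_1 = (x_0 − 1)/5 = 4/9
  x_1 = 4/9;  a_1 = 1;  x_2 = (x_1 − 1)/5 = -1/9
  x_2 = -1/9;  a_2 = 1;  x_3 = (x_2 − 1)/5 = -2/9
  x_3 = -2/9;  a_3 = 2;  x_4 = (x_3 − 2)/5 = -4/9
  x_4 = -4/9;  a_4 = 4;  x_5 = (x_4 − 4)/5 = -8/9
Digits: (1, 1, 1, 2, 4).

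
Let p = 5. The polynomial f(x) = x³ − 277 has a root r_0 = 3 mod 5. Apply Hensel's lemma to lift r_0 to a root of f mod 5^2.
r_1 = 3 (mod 25)

Hensel: r_{i+1} = r_i − f(r_i)/f′(r_i) mod 5^{i+2}, where f′(x) = 3x². Iterate:
  r_0 = 3 (mod 5)
  r_1 = 3 (mod 25)
Final: r = 3 with f(r) ≡ 0 mod 5^2.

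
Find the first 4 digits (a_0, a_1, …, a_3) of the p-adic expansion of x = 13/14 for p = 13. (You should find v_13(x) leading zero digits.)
(a_0, …, a_3) = (0, 1, 12, 0)

v_13(13/14) = 1, so a_0 = ... = a_0 = 0. Factor out: x = 13^1 · u with u = 1/14 a unit in ℤ_13. Expand u iteratively via a_{v+i} = u_i mod 13, u_{i+1} = (u_i − a_{v+i})/13:
  u_0 = 1/14;  a_1 = 1;  u_1 = (u_0 − 1)/13 = -1/14
  u_1 = -1/14;  a_2 = 12;  u_2 = (u_1 − 12)/13 = -13/14
  u_2 = -13/14;  a_3 = 0;  u_3 = (u_2 − 0)/13 = -1/14
Digits: (0, 1, 12, 0).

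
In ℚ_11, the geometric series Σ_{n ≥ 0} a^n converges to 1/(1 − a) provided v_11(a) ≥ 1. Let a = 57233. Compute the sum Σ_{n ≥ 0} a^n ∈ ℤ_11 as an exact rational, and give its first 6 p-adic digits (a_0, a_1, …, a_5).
Σ a^n = 1/(1 − a) = -1/57232;  first 6 digits = (1, 0, 0, 10, 3, 0)

v_11(a) = 3 ≥ 1, so the series converges in ℤ_11 to 1/(1 − a) = 1/(1 − 57233) = -1/57232. Expand this rational in ℤ_11: compute digits iteratively via d_i = x_i mod 11, x_{i+1} = (x_i − d_i)/11. The first 6 digits are (1, 0, 0, 10, 3, 0).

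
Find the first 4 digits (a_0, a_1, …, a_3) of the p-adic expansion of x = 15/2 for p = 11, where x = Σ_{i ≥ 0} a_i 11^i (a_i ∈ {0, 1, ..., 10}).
(a_0, …, a_3) = (2, 6, 5, 5)

v_11(15/2) = 0 (numerator and denominator both coprime to 11), so x ∈ ℤ_11^×. Compute digits iteratively via a_i = x_i mod 11, x_{i+1} = (x_i − a_i)/11, with x_0 = x:
  x_0 = 15/2;  a_0 = 2;  x_1 = (x_0 − 2)/11 = 1/2
  x_1 = 1/2;  a_1 = 6;  x_2 = (x_1 − 6)/11 = -1/2
  x_2 = -1/2;  a_2 = 5;  x_3 = (x_2 − 5)/11 = -1/2
  x_3 = -1/2;  a_3 = 5;  x_4 = (x_3 − 5)/11 = -1/2
Digits: (2, 6, 5, 5).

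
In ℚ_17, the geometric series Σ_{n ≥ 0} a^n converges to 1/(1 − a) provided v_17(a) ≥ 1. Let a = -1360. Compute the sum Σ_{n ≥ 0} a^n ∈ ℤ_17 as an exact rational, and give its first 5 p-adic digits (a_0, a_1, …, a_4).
Σ a^n = 1/(1 − a) = 1/1361;  first 5 digits = (1, 5, 3, 8, 7)

v_17(a) = 1 ≥ 1, so the series converges in ℤ_17 to 1/(1 − a) = 1/(1 − (-1360)) = 1/1361. Expand this rational in ℤ_17: compute digits iteratively via d_i = x_i mod 17, x_{i+1} = (x_i − d_i)/17. The first 5 digits are (1, 5, 3, 8, 7).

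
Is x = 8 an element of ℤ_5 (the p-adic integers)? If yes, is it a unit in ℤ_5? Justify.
x ∈ ℤ_5^× (unit); v_5(x) = 0

ℤ_5 = {x ∈ ℚ_5 : v_5(x) ≥ 0} and ℤ_5^× = {x ∈ ℤ_5 : v_5(x) = 0}. Here v_5(8) = v_5(num) − v_5(den) = 0; compare against these criteria.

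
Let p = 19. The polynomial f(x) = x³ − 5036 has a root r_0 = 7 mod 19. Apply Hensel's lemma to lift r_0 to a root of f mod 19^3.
r_2 = 1812 (mod 6859)

Hensel: r_{i+1} = r_i − f(r_i)/f′(r_i) mod 19^{i+2}, where f′(x) = 3x². Iterate:
  r_0 = 7 (mod 19)
  r_1 = 7 (mod 361)
  r_2 = 1812 (mod 6859)
Final: r = 1812 with f(r) ≡ 0 mod 19^3.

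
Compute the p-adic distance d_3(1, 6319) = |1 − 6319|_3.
d_3(1, 6319) = 1/243

Step 1 — x − y = 1 − 6319 = -6318. Step 2 — v_3(-6318) = 5 (factor: -6318 = −(3^5 · 26); the sign does not affect v_p). Step 3 — |x − y|_3 = 3^{-5} = 1/243.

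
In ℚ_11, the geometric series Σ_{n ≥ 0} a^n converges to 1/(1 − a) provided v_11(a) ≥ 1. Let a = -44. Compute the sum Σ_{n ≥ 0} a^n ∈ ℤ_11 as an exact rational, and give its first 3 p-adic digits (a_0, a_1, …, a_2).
Σ a^n = 1/(1 − a) = 1/45;  first 3 digits = (1, 7, 4)

v_11(a) = 1 ≥ 1, so the series converges in ℤ_11 to 1/(1 − a) = 1/(1 − (-44)) = 1/45. Expand this rational in ℤ_11: compute digits iteratively via d_i = x_i mod 11, x_{i+1} = (x_i − d_i)/11. The first 3 digits are (1, 7, 4).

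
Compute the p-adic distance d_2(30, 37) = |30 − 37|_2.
d_2(30, 37) = 1

Step 1 — x − y = 30 − 37 = -7. Step 2 — v_2(-7) = 0 (factor: -7 = −(2^0 · 7); the sign does not affect v_p). Step 3 — |x − y|_2 = 2^{0} = 1.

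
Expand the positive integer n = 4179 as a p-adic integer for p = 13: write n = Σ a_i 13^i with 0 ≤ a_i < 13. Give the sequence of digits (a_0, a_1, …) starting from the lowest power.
(a_0, a_1, …) = (6, 9, 11, 1)

Repeated division by 13 gives the digits low-to-high: 4179 = 6 + 9·13^1 + 11·13^2 + 1·13^3. Digit sequence: (6, 9, 11, 1).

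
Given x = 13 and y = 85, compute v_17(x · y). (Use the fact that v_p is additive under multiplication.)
v_17(1105) = 1

v_p(x) = 0 (factor: 13 = 17^0 · 13); v_p(y) = 1 (factor: 85 = 17^1 · 5). Additivity: v_p(xy) = v_p(x) + v_p(y) = 0 + 1 = 1. (Direct check: xy = 1105 = 17^1 · (65).)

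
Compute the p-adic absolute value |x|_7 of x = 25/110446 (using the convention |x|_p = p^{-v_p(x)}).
|25/110446|_7 = 2401

Step 1 — compute v_7(x) by factoring powers of 7 out of the numerator and denominator: v_7(25/110446) = -4. Step 2 — apply |x|_p = p^{-v_p(x)} = 7^{4} = 2401.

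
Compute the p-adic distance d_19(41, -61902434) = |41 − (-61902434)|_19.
d_19(41, -61902434) = 1/2476099

Step 1 — x − y = 41 − (-61902434) = 61902475. Step 2 — v_19(61902475) = 5 (factor: 61902475 = (19^5 · 25); the sign does not affect v_p). Step 3 — |x − y|_19 = 19^{-5} = 1/2476099.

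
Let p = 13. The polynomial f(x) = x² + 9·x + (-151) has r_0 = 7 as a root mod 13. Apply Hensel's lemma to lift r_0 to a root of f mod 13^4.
r_3 = 9458 (mod 28561)

Hensel: r_{i+1} = r_i − f(r_i)·(f′(r_i))^{-1} mod 13^{i+2}, f′(x) = 2x + 9. Iterate:
  r_0 = 7 (mod 13)
  r_1 = 163 (mod 169)
  r_2 = 670 (mod 2197)
  r_3 = 9458 (mod 28561)
Final: r = 9458 satisfies f(r) ≡ 0 mod 13^4.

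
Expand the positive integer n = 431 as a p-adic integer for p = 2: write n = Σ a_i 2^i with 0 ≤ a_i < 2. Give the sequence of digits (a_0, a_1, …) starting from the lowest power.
(a_0, a_1, …) = (1, 1, 1, 1, 0, 1, 0, 1, 1)

Repeated division by 2 gives the digits low-to-high: 431 = 1 + 1·2^1 + 1·2^2 + 1·2^3 + 1·2^5 + 1·2^7 + 1·2^8. Digit sequence: (1, 1, 1, 1, 0, 1, 0, 1, 1).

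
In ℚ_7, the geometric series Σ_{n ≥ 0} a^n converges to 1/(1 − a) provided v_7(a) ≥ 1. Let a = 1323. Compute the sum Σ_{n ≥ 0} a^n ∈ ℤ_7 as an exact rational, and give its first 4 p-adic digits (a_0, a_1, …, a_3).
Σ a^n = 1/(1 − a) = -1/1322;  first 4 digits = (1, 0, 6, 3)

v_7(a) = 2 ≥ 1, so the series converges in ℤ_7 to 1/(1 − a) = 1/(1 − 1323) = -1/1322. Expand this rational in ℤ_7: compute digits iteratively via d_i = x_i mod 7, x_{i+1} = (x_i − d_i)/7. The first 4 digits are (1, 0, 6, 3).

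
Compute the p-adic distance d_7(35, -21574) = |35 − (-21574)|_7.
d_7(35, -21574) = 1/2401

Step 1 — x − y = 35 − (-21574) = 21609. Step 2 — v_7(21609) = 4 (factor: 21609 = (7^4 · 9); the sign does not affect v_p). Step 3 — |x − y|_7 = 7^{-4} = 1/2401.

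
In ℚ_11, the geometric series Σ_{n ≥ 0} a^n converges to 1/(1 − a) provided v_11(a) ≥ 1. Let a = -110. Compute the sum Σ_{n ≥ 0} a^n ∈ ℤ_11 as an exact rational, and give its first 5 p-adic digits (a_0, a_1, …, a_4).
Σ a^n = 1/(1 − a) = 1/111;  first 5 digits = (1, 1, 0, 10, 9)

v_11(a) = 1 ≥ 1, so the series converges in ℤ_11 to 1/(1 − a) = 1/(1 − (-110)) = 1/111. Expand this rational in ℤ_11: compute digits iteratively via d_i = x_i mod 11, x_{i+1} = (x_i − d_i)/11. The first 5 digits are (1, 1, 0, 10, 9).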